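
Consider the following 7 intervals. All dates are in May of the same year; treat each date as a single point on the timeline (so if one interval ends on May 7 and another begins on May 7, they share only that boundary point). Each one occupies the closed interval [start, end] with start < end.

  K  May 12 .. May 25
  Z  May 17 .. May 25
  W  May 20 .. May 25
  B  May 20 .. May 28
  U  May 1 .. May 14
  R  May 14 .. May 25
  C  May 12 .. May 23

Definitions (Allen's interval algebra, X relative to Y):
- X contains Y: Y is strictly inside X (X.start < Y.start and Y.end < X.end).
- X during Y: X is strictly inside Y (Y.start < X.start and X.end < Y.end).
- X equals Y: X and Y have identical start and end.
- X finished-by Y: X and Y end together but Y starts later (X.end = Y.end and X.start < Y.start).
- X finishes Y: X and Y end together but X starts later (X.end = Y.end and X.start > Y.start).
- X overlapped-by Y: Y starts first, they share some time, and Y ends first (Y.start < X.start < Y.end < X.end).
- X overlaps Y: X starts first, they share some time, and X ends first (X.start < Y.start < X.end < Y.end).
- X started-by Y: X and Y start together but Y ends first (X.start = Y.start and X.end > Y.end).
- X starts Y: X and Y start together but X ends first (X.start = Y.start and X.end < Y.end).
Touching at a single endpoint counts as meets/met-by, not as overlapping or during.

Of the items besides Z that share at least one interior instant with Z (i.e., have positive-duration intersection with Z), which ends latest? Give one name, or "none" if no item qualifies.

B

Target Z = [May 17, May 25].
B [May 20, May 28] → overlapped-by → candidate.
C [May 12, May 23] → overlaps → candidate.
K [May 12, May 25] → finished-by → candidate.
R [May 14, May 25] → finished-by → candidate.
U [May 1, May 14] → before → excluded.
W [May 20, May 25] → finishes → candidate.
Among candidates, latest end is May 28 → B.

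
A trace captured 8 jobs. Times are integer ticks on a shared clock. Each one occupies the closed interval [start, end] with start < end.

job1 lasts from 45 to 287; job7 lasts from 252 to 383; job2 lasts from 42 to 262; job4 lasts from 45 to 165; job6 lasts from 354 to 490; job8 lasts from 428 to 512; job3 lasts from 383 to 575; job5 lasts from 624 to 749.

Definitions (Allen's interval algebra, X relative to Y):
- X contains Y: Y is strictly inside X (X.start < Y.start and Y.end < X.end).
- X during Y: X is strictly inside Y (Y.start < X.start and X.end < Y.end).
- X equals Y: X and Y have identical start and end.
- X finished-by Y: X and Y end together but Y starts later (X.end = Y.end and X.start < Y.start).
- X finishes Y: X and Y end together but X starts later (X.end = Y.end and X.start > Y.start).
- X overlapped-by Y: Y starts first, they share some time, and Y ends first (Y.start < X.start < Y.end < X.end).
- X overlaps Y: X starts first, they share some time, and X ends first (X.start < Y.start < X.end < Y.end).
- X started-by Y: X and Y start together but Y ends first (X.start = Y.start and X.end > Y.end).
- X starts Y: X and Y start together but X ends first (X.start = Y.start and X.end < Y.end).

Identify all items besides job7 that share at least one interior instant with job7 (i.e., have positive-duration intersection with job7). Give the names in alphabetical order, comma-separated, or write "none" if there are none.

job1, job2, job6

Target job7 = [252, 383].
job1 [45, 287] → overlaps → yes.
job2 [42, 262] → overlaps → yes.
job3 [383, 575] → met-by → no.
job4 [45, 165] → before → no.
job5 [624, 749] → after → no.
job6 [354, 490] → overlapped-by → yes.
job8 [428, 512] → after → no.
Result: job1, job2, job6.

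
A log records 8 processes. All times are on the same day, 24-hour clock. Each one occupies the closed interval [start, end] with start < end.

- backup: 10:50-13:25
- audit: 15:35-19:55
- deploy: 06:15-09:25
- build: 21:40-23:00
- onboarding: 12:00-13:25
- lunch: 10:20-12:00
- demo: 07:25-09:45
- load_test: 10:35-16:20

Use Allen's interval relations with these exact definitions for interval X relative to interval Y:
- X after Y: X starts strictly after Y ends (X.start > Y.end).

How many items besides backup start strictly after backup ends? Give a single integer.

Target backup = [10:50, 13:25].
audit [15:35, 19:55] → after → counts.
build [21:40, 23:00] → after → counts.
demo [07:25, 09:45] → before → no.
deploy [06:15, 09:25] → before → no.
load_test [10:35, 16:20] → contains → no.
lunch [10:20, 12:00] → overlaps → no.
onboarding [12:00, 13:25] → finishes → no.
Total: 2.

2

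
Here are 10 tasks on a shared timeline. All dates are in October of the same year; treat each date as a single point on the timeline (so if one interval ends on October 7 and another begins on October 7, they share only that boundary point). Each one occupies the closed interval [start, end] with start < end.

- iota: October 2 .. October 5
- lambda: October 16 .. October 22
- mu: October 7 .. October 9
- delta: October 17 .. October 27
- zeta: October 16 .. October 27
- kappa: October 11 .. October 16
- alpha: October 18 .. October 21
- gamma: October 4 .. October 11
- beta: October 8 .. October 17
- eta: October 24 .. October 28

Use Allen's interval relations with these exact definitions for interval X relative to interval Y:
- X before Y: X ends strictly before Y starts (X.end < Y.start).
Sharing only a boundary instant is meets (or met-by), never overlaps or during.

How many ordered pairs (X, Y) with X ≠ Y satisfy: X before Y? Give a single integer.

Checking all 90 ordered pairs for relation 'before'; matching pairs in alphabetical order:
(alpha, eta): alpha before eta ✓
(beta, alpha): beta before alpha ✓
(beta, eta): beta before eta ✓
(gamma, alpha): gamma before alpha ✓
(gamma, delta): gamma before delta ✓
(gamma, eta): gamma before eta ✓
(gamma, lambda): gamma before lambda ✓
(gamma, zeta): gamma before zeta ✓
(iota, alpha): iota before alpha ✓
(iota, beta): iota before beta ✓
(iota, delta): iota before delta ✓
(iota, eta): iota before eta ✓
(iota, kappa): iota before kappa ✓
(iota, lambda): iota before lambda ✓
(iota, mu): iota before mu ✓
(iota, zeta): iota before zeta ✓
(kappa, alpha): kappa before alpha ✓
(kappa, delta): kappa before delta ✓
(kappa, eta): kappa before eta ✓
(lambda, eta): lambda before eta ✓
(mu, alpha): mu before alpha ✓
(mu, delta): mu before delta ✓
(mu, eta): mu before eta ✓
(mu, kappa): mu before kappa ✓
... plus 2 further pairs not listed.
Count: 26.

26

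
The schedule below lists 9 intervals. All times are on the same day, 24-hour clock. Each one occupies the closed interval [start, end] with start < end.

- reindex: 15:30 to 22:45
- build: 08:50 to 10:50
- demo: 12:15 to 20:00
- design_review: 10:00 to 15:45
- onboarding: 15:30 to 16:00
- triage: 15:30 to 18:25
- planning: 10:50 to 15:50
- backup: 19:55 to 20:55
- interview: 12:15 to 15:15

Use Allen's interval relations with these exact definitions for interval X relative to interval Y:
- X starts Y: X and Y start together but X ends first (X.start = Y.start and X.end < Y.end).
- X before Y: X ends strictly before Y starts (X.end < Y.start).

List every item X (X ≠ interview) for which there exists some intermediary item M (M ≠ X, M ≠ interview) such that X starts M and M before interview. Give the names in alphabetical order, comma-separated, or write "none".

Target interview = [12:15, 15:15].
Intermediaries M with M before interview: build.
Via build — items with X starts build: none.
Union: none.

none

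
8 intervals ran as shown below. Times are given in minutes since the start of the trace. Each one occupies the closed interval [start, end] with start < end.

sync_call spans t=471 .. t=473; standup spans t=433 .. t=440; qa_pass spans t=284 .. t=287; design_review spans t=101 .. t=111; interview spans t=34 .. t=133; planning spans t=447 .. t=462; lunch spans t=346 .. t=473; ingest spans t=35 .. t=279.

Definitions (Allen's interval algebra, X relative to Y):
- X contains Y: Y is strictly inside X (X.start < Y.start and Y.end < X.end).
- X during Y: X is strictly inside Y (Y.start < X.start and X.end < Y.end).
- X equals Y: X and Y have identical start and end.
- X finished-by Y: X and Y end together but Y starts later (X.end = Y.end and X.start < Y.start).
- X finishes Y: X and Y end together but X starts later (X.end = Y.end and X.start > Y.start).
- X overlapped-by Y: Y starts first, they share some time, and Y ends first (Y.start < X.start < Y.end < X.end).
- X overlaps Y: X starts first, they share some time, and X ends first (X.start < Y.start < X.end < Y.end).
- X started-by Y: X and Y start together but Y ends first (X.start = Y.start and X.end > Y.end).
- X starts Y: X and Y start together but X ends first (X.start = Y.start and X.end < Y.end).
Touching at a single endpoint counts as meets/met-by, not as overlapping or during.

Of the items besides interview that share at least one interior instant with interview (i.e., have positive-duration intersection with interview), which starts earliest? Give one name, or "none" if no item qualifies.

ingest

Target interview = [t=34, t=133].
design_review [t=101, t=111] → during → candidate.
ingest [t=35, t=279] → overlapped-by → candidate.
lunch [t=346, t=473] → after → excluded.
planning [t=447, t=462] → after → excluded.
qa_pass [t=284, t=287] → after → excluded.
standup [t=433, t=440] → after → excluded.
sync_call [t=471, t=473] → after → excluded.
Among candidates, earliest start is t=35 → ingest.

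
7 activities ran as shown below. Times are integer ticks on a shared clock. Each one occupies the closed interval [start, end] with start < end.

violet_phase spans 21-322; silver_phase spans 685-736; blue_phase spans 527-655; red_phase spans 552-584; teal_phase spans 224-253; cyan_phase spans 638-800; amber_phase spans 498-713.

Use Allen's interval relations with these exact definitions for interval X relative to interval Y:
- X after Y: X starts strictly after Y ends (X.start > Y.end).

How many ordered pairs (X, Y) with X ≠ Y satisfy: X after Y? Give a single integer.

Checking all 42 ordered pairs for relation 'after'; matching pairs in alphabetical order:
(amber_phase, teal_phase): amber_phase after teal_phase ✓
(amber_phase, violet_phase): amber_phase after violet_phase ✓
(blue_phase, teal_phase): blue_phase after teal_phase ✓
(blue_phase, violet_phase): blue_phase after violet_phase ✓
(cyan_phase, red_phase): cyan_phase after red_phase ✓
(cyan_phase, teal_phase): cyan_phase after teal_phase ✓
(cyan_phase, violet_phase): cyan_phase after violet_phase ✓
(red_phase, teal_phase): red_phase after teal_phase ✓
(red_phase, violet_phase): red_phase after violet_phase ✓
(silver_phase, blue_phase): silver_phase after blue_phase ✓
(silver_phase, red_phase): silver_phase after red_phase ✓
(silver_phase, teal_phase): silver_phase after teal_phase ✓
(silver_phase, violet_phase): silver_phase after violet_phase ✓
Count: 13.

13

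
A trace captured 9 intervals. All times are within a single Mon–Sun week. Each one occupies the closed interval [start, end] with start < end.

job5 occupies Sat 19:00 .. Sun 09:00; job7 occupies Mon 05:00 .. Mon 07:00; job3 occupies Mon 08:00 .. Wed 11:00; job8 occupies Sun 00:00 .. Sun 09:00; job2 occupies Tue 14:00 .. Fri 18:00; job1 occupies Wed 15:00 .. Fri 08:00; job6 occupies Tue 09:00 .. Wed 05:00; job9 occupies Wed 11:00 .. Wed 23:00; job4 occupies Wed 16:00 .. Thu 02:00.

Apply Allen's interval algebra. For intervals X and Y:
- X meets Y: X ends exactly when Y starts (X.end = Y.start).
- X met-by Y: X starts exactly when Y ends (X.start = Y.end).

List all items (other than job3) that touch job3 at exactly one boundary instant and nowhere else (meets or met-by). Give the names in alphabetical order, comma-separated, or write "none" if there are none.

job9

Target job3 = [Mon 08:00, Wed 11:00].
job1 [Wed 15:00, Fri 08:00] → after → no.
job2 [Tue 14:00, Fri 18:00] → overlapped-by → no.
job4 [Wed 16:00, Thu 02:00] → after → no.
job5 [Sat 19:00, Sun 09:00] → after → no.
job6 [Tue 09:00, Wed 05:00] → during → no.
job7 [Mon 05:00, Mon 07:00] → before → no.
job8 [Sun 00:00, Sun 09:00] → after → no.
job9 [Wed 11:00, Wed 23:00] → met-by → yes.
Result: job9.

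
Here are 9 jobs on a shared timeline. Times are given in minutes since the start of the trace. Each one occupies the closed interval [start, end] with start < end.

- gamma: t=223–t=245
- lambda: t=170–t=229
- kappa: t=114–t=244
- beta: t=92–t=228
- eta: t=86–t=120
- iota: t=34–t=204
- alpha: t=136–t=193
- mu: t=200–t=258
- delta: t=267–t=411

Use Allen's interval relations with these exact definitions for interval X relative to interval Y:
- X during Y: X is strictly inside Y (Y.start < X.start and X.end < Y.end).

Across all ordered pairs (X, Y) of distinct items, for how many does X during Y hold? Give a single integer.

Checking all 72 ordered pairs for relation 'during'; matching pairs in alphabetical order:
(alpha, beta): alpha during beta ✓
(alpha, iota): alpha during iota ✓
(alpha, kappa): alpha during kappa ✓
(eta, iota): eta during iota ✓
(gamma, mu): gamma during mu ✓
(lambda, kappa): lambda during kappa ✓
Count: 6.

6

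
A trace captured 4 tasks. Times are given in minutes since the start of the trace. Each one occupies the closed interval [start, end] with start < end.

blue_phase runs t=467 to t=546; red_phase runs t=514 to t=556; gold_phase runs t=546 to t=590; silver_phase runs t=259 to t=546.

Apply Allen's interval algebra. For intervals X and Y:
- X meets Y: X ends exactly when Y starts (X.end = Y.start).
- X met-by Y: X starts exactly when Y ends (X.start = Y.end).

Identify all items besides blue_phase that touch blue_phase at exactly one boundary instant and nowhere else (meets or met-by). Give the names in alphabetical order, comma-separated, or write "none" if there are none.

Target blue_phase = [t=467, t=546].
gold_phase [t=546, t=590] → met-by → yes.
red_phase [t=514, t=556] → overlapped-by → no.
silver_phase [t=259, t=546] → finished-by → no.
Result: gold_phase.

gold_phase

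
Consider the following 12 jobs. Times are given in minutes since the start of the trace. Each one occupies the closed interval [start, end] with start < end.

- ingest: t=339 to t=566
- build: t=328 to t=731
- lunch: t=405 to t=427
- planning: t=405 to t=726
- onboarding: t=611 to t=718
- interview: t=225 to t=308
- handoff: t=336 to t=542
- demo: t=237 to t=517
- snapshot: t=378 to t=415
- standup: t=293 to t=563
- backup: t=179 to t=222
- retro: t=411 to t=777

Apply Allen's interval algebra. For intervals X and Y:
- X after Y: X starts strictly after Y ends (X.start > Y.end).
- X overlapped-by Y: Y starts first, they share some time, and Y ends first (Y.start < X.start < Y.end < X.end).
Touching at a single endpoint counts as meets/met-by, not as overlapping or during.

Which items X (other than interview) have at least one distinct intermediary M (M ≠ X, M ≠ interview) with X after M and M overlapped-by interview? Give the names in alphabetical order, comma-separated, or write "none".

onboarding

Target interview = [t=225, t=308].
Intermediaries M with M overlapped-by interview: demo, standup.
Via demo — items with X after demo: onboarding.
Via standup — items with X after standup: onboarding.
Union: onboarding.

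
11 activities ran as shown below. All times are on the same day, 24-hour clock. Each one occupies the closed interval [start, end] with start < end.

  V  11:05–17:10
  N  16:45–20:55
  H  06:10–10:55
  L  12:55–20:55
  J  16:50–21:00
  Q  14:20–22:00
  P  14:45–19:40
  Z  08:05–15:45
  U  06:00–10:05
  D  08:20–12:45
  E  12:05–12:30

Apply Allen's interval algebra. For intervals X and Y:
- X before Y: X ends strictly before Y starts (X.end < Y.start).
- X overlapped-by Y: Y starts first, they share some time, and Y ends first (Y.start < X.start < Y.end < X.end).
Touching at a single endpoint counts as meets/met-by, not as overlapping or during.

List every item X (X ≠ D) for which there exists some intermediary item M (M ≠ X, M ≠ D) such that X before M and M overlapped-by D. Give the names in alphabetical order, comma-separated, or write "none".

Target D = [08:20, 12:45].
Intermediaries M with M overlapped-by D: V.
Via V — items with X before V: H, U.
Union: H, U.

H, U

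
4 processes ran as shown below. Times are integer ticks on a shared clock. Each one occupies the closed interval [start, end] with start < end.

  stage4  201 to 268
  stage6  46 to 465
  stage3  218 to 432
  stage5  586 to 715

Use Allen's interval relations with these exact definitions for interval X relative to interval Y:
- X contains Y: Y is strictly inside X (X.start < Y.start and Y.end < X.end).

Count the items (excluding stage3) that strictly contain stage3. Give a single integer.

Target stage3 = [218, 432].
stage4 [201, 268] → overlaps → no.
stage5 [586, 715] → after → no.
stage6 [46, 465] → contains → counts.
Total: 1.

1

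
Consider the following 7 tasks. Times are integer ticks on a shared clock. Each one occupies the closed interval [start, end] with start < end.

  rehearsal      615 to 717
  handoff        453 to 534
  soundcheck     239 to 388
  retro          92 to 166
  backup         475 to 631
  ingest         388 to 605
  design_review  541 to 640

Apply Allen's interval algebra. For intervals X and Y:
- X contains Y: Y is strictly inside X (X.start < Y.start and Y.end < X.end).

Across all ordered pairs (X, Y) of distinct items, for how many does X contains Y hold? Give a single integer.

Checking all 42 ordered pairs for relation 'contains'; matching pairs in alphabetical order:
(ingest, handoff): ingest contains handoff ✓
Count: 1.

1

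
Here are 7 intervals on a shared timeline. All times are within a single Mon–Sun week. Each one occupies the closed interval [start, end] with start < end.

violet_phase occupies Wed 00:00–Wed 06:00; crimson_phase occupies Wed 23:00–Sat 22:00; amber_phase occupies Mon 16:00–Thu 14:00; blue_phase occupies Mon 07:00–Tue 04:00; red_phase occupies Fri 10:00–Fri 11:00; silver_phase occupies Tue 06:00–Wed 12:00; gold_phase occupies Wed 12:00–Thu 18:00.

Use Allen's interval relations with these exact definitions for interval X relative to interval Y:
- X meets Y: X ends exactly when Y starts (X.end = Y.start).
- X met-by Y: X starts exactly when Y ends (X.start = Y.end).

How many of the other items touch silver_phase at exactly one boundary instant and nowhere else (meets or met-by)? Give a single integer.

Target silver_phase = [Tue 06:00, Wed 12:00].
amber_phase [Mon 16:00, Thu 14:00] → contains → no.
blue_phase [Mon 07:00, Tue 04:00] → before → no.
crimson_phase [Wed 23:00, Sat 22:00] → after → no.
gold_phase [Wed 12:00, Thu 18:00] → met-by → counts.
red_phase [Fri 10:00, Fri 11:00] → after → no.
violet_phase [Wed 00:00, Wed 06:00] → during → no.
Total: 1.

1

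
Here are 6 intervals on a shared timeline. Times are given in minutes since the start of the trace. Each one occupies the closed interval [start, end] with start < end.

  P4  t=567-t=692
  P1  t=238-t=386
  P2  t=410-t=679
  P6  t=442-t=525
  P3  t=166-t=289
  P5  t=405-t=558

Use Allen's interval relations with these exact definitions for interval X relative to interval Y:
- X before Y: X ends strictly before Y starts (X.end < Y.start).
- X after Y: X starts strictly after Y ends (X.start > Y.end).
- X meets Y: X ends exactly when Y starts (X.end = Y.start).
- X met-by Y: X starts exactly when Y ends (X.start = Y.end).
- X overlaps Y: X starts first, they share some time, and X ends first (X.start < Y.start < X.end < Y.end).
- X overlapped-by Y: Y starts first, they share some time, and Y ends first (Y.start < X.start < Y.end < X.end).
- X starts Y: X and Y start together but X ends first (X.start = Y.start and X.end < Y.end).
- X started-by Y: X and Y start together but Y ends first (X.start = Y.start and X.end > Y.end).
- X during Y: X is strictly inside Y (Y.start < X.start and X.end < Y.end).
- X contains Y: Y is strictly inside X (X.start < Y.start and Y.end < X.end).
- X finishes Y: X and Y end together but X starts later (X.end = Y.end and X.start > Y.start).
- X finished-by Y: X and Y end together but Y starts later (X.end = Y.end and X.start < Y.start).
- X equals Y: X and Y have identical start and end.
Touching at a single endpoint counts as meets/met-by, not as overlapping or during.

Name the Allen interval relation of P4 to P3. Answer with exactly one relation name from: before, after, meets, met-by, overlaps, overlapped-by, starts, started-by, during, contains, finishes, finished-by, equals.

P4 = [t=567, t=692]; P3 = [t=166, t=289].
Compare endpoints: P4.start > P3.start, P4.start > P3.end, P4.end > P3.start, P4.end > P3.end.
That pattern is 'after'.

after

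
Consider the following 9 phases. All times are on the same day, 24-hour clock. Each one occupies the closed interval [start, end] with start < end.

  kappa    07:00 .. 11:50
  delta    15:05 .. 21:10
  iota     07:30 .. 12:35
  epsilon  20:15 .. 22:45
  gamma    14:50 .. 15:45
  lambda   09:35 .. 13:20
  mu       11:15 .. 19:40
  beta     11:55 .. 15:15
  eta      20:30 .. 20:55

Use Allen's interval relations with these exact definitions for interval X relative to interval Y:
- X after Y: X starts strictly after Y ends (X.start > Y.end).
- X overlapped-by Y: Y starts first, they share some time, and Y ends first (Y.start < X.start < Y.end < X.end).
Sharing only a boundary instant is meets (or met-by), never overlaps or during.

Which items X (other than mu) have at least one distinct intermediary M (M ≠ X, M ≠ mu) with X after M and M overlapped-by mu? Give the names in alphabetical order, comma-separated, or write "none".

Target mu = [11:15, 19:40].
Intermediaries M with M overlapped-by mu: delta.
Via delta — items with X after delta: none.
Union: none.

none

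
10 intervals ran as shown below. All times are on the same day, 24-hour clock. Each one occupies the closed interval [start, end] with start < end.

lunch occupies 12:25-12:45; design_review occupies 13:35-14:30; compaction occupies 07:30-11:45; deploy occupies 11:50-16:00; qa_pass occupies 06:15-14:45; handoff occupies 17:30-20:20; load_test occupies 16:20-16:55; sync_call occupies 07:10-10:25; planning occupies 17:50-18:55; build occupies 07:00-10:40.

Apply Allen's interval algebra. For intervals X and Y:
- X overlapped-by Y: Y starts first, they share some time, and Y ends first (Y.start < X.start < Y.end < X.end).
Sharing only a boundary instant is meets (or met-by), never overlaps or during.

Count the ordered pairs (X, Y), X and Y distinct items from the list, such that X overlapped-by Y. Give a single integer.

Checking all 90 ordered pairs for relation 'overlapped-by'; matching pairs in alphabetical order:
(compaction, build): compaction overlapped-by build ✓
(compaction, sync_call): compaction overlapped-by sync_call ✓
(deploy, qa_pass): deploy overlapped-by qa_pass ✓
Count: 3.

3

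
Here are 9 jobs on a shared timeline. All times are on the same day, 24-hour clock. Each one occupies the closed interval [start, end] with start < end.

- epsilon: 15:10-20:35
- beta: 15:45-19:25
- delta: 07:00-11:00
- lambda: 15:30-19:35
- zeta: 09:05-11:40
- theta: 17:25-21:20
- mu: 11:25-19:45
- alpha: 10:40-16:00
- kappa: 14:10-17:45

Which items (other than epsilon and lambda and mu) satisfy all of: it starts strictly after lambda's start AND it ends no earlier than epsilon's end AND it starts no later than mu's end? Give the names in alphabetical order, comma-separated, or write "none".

theta

Conditions: its start is strictly after lambda's start (X.start > 15:30) AND its end is no earlier than epsilon's end (X.end >= 20:35) AND its start is no later than mu's end (X.start <= 19:45).
alpha: start 10:40 > 15:30? ✗; end 16:00 >= 20:35? ✗; start 10:40 <= 19:45? ✓ → no.
beta: start 15:45 > 15:30? ✓; end 19:25 >= 20:35? ✗; start 15:45 <= 19:45? ✓ → no.
delta: start 07:00 > 15:30? ✗; end 11:00 >= 20:35? ✗; start 07:00 <= 19:45? ✓ → no.
kappa: start 14:10 > 15:30? ✗; end 17:45 >= 20:35? ✗; start 14:10 <= 19:45? ✓ → no.
theta: start 17:25 > 15:30? ✓; end 21:20 >= 20:35? ✓; start 17:25 <= 19:45? ✓ → yes.
zeta: start 09:05 > 15:30? ✗; end 11:40 >= 20:35? ✗; start 09:05 <= 19:45? ✓ → no.
Result: theta.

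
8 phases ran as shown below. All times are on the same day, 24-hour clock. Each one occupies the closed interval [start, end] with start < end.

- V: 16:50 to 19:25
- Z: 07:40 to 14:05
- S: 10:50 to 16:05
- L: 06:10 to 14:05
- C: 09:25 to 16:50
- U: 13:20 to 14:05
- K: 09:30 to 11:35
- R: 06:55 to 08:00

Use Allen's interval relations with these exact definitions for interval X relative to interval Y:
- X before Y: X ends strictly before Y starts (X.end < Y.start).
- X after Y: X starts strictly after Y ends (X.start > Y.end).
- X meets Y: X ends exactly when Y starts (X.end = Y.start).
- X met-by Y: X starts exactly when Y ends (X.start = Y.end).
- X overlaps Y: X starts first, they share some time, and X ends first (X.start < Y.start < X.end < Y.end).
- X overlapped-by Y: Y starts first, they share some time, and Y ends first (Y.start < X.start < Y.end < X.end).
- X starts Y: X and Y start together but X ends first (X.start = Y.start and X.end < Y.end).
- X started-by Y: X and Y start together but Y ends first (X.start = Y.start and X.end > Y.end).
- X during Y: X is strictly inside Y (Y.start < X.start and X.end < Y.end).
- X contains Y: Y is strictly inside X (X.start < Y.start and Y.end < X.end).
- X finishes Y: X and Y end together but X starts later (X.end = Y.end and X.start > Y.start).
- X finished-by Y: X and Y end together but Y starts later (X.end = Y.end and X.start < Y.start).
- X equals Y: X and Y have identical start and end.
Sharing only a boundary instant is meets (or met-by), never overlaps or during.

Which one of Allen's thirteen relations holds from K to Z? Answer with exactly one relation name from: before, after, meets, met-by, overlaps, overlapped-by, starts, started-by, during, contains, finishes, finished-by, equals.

K = [09:30, 11:35]; Z = [07:40, 14:05].
Compare endpoints: K.start > Z.start, K.start < Z.end, K.end > Z.start, K.end < Z.end.
That pattern is 'during'.

during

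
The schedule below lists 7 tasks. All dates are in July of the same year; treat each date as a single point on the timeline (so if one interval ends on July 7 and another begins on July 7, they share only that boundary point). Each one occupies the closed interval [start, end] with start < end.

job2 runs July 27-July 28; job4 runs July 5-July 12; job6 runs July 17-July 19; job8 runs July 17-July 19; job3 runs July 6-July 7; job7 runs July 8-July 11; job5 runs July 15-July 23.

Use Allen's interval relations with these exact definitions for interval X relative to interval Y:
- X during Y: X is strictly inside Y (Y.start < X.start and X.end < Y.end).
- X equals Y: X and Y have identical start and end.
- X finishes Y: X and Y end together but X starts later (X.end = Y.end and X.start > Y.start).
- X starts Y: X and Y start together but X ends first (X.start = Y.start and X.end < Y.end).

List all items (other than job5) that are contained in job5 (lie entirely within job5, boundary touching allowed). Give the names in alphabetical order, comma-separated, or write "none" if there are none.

Target job5 = [July 15, July 23].
job2 [July 27, July 28] → after → no.
job3 [July 6, July 7] → before → no.
job4 [July 5, July 12] → before → no.
job6 [July 17, July 19] → during → yes.
job7 [July 8, July 11] → before → no.
job8 [July 17, July 19] → during → yes.
Result: job6, job8.

job6, job8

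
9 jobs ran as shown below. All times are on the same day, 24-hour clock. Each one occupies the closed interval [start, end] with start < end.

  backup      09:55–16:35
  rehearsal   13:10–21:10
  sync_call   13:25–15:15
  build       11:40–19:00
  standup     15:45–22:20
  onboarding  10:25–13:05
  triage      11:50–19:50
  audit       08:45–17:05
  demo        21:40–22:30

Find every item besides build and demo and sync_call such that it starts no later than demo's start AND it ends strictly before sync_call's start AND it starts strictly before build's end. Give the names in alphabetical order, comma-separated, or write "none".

Conditions: its start is no later than demo's start (X.start <= 21:40) AND its end is strictly before sync_call's start (X.end < 13:25) AND its start is strictly before build's end (X.start < 19:00).
audit: start 08:45 <= 21:40? ✓; end 17:05 < 13:25? ✗; start 08:45 < 19:00? ✓ → no.
backup: start 09:55 <= 21:40? ✓; end 16:35 < 13:25? ✗; start 09:55 < 19:00? ✓ → no.
onboarding: start 10:25 <= 21:40? ✓; end 13:05 < 13:25? ✓; start 10:25 < 19:00? ✓ → yes.
rehearsal: start 13:10 <= 21:40? ✓; end 21:10 < 13:25? ✗; start 13:10 < 19:00? ✓ → no.
standup: start 15:45 <= 21:40? ✓; end 22:20 < 13:25? ✗; start 15:45 < 19:00? ✓ → no.
triage: start 11:50 <= 21:40? ✓; end 19:50 < 13:25? ✗; start 11:50 < 19:00? ✓ → no.
Result: onboarding.

onboarding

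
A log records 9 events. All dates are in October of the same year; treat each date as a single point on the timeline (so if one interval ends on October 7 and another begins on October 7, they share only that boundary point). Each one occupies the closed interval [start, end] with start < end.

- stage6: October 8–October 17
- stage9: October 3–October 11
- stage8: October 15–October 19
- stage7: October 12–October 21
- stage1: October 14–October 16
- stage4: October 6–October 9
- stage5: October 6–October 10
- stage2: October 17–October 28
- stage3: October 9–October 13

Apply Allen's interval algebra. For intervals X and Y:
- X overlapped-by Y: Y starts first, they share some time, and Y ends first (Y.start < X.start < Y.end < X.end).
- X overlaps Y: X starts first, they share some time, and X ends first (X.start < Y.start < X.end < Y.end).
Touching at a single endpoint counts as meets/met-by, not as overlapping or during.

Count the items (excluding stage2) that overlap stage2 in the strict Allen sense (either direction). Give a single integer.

2

Target stage2 = [October 17, October 28].
stage1 [October 14, October 16] → before → no.
stage3 [October 9, October 13] → before → no.
stage4 [October 6, October 9] → before → no.
stage5 [October 6, October 10] → before → no.
stage6 [October 8, October 17] → meets → no.
stage7 [October 12, October 21] → overlaps → counts.
stage8 [October 15, October 19] → overlaps → counts.
stage9 [October 3, October 11] → before → no.
Total: 2.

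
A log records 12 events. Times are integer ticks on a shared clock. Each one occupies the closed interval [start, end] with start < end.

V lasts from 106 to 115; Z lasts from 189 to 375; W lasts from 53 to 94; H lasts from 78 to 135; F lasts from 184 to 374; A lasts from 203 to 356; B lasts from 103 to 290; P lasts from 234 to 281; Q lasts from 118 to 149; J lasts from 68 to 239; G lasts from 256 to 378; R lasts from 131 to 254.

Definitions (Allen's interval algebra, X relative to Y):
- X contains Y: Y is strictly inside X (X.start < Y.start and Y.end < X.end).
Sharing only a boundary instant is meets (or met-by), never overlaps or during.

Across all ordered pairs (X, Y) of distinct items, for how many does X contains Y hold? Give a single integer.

Checking all 132 ordered pairs for relation 'contains'; matching pairs in alphabetical order:
(A, P): A contains P ✓
(B, P): B contains P ✓
(B, Q): B contains Q ✓
(B, R): B contains R ✓
(B, V): B contains V ✓
(F, A): F contains A ✓
(F, P): F contains P ✓
(H, V): H contains V ✓
(J, H): J contains H ✓
(J, Q): J contains Q ✓
(J, V): J contains V ✓
(Z, A): Z contains A ✓
(Z, P): Z contains P ✓
Count: 13.

13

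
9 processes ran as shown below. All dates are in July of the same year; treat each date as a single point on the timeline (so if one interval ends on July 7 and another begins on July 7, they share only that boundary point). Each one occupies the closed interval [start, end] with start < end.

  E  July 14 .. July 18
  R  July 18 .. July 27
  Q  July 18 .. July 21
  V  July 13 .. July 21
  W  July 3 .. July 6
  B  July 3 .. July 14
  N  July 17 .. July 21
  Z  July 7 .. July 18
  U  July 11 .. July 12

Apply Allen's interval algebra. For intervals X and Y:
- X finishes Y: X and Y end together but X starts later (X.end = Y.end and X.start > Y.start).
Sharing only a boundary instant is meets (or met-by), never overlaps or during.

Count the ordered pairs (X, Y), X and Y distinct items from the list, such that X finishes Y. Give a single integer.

4

Checking all 72 ordered pairs for relation 'finishes'; matching pairs in alphabetical order:
(E, Z): E finishes Z ✓
(N, V): N finishes V ✓
(Q, N): Q finishes N ✓
(Q, V): Q finishes V ✓
Count: 4.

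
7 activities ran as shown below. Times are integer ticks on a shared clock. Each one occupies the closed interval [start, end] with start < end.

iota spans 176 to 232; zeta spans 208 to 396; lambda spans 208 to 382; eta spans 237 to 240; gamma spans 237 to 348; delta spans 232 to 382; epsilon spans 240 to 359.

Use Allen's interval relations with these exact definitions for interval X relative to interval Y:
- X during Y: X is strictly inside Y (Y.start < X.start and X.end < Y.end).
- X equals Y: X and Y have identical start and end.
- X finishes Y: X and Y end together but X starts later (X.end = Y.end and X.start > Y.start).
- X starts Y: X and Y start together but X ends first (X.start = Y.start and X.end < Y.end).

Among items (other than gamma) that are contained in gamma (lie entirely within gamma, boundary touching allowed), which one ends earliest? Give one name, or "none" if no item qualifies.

Target gamma = [237, 348].
delta [232, 382] → contains → excluded.
epsilon [240, 359] → overlapped-by → excluded.
eta [237, 240] → starts → candidate.
iota [176, 232] → before → excluded.
lambda [208, 382] → contains → excluded.
zeta [208, 396] → contains → excluded.
Among candidates, earliest end is 240 → eta.

eta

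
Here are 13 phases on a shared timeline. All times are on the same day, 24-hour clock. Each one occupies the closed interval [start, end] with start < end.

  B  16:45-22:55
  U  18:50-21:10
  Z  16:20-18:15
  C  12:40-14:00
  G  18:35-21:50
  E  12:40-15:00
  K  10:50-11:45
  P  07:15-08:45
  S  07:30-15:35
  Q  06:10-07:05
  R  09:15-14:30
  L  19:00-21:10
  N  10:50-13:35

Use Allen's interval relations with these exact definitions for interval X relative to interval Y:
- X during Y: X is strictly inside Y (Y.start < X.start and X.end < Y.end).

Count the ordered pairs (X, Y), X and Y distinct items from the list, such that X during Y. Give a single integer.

Checking all 156 ordered pairs for relation 'during'; matching pairs in alphabetical order:
(C, R): C during R ✓
(C, S): C during S ✓
(E, S): E during S ✓
(G, B): G during B ✓
(K, R): K during R ✓
(K, S): K during S ✓
(L, B): L during B ✓
(L, G): L during G ✓
(N, R): N during R ✓
(N, S): N during S ✓
(R, S): R during S ✓
(U, B): U during B ✓
(U, G): U during G ✓
Count: 13.

13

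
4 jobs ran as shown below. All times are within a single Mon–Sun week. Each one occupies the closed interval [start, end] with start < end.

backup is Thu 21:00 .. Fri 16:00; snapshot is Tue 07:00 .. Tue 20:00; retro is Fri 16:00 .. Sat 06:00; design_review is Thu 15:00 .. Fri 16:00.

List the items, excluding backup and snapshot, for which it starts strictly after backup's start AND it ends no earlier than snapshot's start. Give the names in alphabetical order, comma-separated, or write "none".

retro

Conditions: its start is strictly after backup's start (X.start > Thu 21:00) AND its end is no earlier than snapshot's start (X.end >= Tue 07:00).
design_review: start Thu 15:00 > Thu 21:00? ✗; end Fri 16:00 >= Tue 07:00? ✓ → no.
retro: start Fri 16:00 > Thu 21:00? ✓; end Sat 06:00 >= Tue 07:00? ✓ → yes.
Result: retro.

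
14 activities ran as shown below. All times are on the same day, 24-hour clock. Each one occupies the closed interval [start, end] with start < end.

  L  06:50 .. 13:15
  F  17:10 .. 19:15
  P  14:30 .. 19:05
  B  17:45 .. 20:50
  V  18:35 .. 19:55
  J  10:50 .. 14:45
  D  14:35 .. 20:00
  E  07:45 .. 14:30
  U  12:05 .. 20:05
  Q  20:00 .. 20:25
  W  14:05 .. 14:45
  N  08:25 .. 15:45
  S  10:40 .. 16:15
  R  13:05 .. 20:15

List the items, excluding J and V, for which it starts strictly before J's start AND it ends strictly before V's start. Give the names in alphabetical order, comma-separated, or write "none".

E, L, N, S

Conditions: its start is strictly before J's start (X.start < 10:50) AND its end is strictly before V's start (X.end < 18:35).
B: start 17:45 < 10:50? ✗; end 20:50 < 18:35? ✗ → no.
D: start 14:35 < 10:50? ✗; end 20:00 < 18:35? ✗ → no.
E: start 07:45 < 10:50? ✓; end 14:30 < 18:35? ✓ → yes.
F: start 17:10 < 10:50? ✗; end 19:15 < 18:35? ✗ → no.
L: start 06:50 < 10:50? ✓; end 13:15 < 18:35? ✓ → yes.
N: start 08:25 < 10:50? ✓; end 15:45 < 18:35? ✓ → yes.
P: start 14:30 < 10:50? ✗; end 19:05 < 18:35? ✗ → no.
Q: start 20:00 < 10:50? ✗; end 20:25 < 18:35? ✗ → no.
R: start 13:05 < 10:50? ✗; end 20:15 < 18:35? ✗ → no.
S: start 10:40 < 10:50? ✓; end 16:15 < 18:35? ✓ → yes.
U: start 12:05 < 10:50? ✗; end 20:05 < 18:35? ✗ → no.
W: start 14:05 < 10:50? ✗; end 14:45 < 18:35? ✓ → no.
Result: E, L, N, S.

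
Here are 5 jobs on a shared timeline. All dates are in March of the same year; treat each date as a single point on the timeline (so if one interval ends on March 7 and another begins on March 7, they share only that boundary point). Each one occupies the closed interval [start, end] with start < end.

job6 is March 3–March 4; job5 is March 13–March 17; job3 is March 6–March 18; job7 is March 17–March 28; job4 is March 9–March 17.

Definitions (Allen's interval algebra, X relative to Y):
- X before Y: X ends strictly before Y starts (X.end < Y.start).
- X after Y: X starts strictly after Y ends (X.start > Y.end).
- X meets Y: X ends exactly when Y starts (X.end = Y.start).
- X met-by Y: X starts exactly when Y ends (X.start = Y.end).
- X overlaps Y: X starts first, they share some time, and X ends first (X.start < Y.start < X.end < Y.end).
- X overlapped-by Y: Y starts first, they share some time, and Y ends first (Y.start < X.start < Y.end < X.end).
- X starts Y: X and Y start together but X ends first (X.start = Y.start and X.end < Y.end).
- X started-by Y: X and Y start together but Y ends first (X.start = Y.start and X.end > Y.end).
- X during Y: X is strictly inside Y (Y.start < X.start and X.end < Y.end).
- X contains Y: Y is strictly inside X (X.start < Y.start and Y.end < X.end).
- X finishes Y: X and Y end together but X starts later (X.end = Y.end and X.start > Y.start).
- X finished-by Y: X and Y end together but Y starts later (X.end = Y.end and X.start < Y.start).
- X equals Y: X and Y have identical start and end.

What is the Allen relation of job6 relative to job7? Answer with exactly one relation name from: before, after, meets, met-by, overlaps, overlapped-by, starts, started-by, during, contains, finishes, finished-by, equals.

job6 = [March 3, March 4]; job7 = [March 17, March 28].
Compare endpoints: job6.start < job7.start, job6.start < job7.end, job6.end < job7.start, job6.end < job7.end.
That pattern is 'before'.

before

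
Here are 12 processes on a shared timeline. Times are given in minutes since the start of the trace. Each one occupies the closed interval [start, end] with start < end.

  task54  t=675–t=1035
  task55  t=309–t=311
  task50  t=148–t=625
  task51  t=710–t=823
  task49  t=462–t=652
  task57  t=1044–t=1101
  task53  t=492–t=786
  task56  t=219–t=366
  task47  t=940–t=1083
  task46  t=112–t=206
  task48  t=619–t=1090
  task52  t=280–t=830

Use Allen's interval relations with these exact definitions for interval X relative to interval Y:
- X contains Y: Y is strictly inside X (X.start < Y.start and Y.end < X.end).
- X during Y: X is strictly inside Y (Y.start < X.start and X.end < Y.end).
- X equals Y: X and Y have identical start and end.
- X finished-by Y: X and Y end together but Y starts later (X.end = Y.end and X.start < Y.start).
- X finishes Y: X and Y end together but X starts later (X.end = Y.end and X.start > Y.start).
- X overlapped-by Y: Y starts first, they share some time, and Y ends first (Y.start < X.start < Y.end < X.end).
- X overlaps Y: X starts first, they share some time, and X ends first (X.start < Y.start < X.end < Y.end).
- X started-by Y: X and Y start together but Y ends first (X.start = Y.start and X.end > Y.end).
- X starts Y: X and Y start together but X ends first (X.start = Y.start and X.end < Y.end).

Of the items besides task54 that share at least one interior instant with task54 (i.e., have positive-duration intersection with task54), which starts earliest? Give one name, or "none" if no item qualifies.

Target task54 = [t=675, t=1035].
task46 [t=112, t=206] → before → excluded.
task47 [t=940, t=1083] → overlapped-by → candidate.
task48 [t=619, t=1090] → contains → candidate.
task49 [t=462, t=652] → before → excluded.
task50 [t=148, t=625] → before → excluded.
task51 [t=710, t=823] → during → candidate.
task52 [t=280, t=830] → overlaps → candidate.
task53 [t=492, t=786] → overlaps → candidate.
task55 [t=309, t=311] → before → excluded.
task56 [t=219, t=366] → before → excluded.
task57 [t=1044, t=1101] → after → excluded.
Among candidates, earliest start is t=280 → task52.

task52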